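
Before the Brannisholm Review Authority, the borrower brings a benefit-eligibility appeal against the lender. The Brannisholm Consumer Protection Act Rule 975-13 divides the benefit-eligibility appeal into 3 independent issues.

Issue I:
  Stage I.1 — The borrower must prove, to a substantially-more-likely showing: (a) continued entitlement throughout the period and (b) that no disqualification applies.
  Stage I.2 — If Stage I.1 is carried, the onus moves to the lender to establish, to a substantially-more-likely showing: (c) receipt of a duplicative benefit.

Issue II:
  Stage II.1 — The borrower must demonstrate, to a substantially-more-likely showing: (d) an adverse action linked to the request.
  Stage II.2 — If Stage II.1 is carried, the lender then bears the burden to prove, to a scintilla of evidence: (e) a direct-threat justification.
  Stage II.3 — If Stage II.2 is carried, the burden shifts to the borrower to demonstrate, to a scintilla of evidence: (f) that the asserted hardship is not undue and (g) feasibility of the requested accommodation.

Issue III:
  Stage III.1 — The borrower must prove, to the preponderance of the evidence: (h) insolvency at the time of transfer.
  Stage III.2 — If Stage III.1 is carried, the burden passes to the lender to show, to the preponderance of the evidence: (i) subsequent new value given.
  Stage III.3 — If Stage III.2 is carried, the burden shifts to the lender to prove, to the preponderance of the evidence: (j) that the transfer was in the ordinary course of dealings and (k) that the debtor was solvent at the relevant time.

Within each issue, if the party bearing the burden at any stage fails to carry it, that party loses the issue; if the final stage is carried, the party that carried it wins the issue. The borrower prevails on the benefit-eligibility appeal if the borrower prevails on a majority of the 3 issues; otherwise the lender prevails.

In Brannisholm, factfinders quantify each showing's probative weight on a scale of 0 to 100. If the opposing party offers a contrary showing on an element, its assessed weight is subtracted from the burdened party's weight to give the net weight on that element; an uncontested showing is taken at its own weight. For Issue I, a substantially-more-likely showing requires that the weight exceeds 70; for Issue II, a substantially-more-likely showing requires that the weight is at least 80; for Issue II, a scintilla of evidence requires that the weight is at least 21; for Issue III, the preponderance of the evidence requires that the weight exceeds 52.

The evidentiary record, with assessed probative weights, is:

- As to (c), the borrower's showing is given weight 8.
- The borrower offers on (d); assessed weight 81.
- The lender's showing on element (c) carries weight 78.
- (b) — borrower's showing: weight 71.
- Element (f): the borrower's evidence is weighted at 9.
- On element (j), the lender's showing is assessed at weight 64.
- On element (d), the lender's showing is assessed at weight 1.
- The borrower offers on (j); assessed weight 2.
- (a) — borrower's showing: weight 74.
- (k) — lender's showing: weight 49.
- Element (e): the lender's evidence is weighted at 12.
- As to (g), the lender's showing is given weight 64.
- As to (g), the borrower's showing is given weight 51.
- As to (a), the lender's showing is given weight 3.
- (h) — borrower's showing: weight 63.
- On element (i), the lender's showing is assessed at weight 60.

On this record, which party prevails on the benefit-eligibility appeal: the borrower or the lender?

— Issue I —
Stage I.1 — burden on borrower; standard: a substantially-more-likely showing (weight exceeds 70).
    (a): 74 − 3 = 71 > 70 [met]
    (b): 71 > 70 [met]
  Stage I.1 is satisfied; the onus moves to the lender.
Stage I.2 — burden on lender; standard: a substantially-more-likely showing (weight exceeds 70).
    (c): 78 − 8 = 70 ≤ 70 [not met]
  The lender does not carry Stage I.2.
So the borrower prevails on this issue.
— Issue II —
Stage II.1 — burden on borrower; standard: a substantially-more-likely showing (weight is at least 80).
    (d): 81 − 1 = 80 ≥ 80 [met]
  All elements met. The burden passes to the lender.
Stage II.2 — burden on lender; standard: a scintilla of evidence (weight is at least 21).
    (e): 12 < 21 [not met]
  Not every element is met, so the lender fails to carry Stage II.2.
So the borrower prevails on this issue.
— Issue III —
Stage III.1 — burden on borrower; standard: the preponderance of the evidence (weight exceeds 52).
    (h): 63 > 52 [met]
  The borrower carries Stage III.1; the lender now bears the burden.
Stage III.2 — burden on lender; standard: the preponderance of the evidence (weight exceeds 52).
    (i): 60 > 52 [met]
  Stage III.2 carried; the burden remains with the lender.
Stage III.3 — burden on lender; standard: the preponderance of the evidence (weight exceeds 52).
    (j): 64 − 2 = 62 > 52 [met]
    (k): 49 ≤ 52 [not met]
  Not every element is met, so the lender fails to carry Stage III.3.
The borrower prevails on this issue.
Per-issue: Issue I → borrower; Issue II → borrower; Issue III → borrower. The borrower must prevail on a majority of issues; overall, the borrower prevails.

borrower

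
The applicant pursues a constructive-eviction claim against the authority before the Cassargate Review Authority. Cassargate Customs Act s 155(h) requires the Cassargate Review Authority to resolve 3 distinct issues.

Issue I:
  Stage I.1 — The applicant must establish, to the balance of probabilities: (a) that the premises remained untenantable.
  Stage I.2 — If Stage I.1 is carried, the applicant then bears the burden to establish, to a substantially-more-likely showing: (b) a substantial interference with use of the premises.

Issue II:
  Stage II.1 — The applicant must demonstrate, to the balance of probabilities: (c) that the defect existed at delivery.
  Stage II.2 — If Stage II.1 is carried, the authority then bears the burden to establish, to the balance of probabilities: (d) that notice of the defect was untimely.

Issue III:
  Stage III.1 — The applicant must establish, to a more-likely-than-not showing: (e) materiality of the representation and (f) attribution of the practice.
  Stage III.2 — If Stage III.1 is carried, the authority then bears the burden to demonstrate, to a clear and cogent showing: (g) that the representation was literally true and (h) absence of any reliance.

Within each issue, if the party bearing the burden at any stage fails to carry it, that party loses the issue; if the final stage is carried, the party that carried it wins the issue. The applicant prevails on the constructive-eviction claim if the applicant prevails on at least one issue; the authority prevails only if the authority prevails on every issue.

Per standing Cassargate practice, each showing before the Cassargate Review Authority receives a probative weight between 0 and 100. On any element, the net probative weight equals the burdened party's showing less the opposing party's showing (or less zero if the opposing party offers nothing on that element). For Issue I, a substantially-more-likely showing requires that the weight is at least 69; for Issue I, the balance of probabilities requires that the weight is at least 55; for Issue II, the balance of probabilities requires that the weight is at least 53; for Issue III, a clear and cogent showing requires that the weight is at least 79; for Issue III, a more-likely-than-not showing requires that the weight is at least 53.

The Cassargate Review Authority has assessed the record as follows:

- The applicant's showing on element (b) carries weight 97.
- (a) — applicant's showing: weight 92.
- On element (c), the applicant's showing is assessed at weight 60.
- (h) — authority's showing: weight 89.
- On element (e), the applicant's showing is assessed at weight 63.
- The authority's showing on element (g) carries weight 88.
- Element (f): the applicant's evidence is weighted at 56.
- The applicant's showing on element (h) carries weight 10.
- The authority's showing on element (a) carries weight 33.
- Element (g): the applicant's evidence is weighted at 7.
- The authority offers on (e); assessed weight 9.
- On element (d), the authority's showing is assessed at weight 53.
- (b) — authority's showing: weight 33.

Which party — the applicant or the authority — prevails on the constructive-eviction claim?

authority

— Issue I —
At Stage I.1 the applicant must meet the balance of probabilities (weight is at least 55): on (a) the weight is 92 less the opposing 33 gives net 59, which does reach 55, so (a) meets the standard.
  Stage I.1 is satisfied; the applicant continues to bear the burden.
At Stage I.2 the applicant must meet a substantially-more-likely showing (weight is at least 69): on (b) the weight is 97 less the opposing 33 gives net 64, which does not reach 69, so (b) does not meet the standard.
  The applicant does not carry Stage I.2.
The analysis ends at Stage I.2; the authority prevails on this issue.
— Issue II —
Stage II.1 — burden on applicant; standard: the balance of probabilities (weight is at least 53).
    (c): 60 ≥ 53 [met]
  Stage II.1 carried; the burden shifts to the authority.
Stage II.2 — burden on authority; standard: the balance of probabilities (weight is at least 53).
    (d): 53 ≥ 53 [met]
  The authority carries the last stage.
With every stage satisfied, the authority prevails on this issue.
— Issue III —
Stage III.1 (applicant, a more-likely-than-not showing, weight is at least 53): (e) net 63−9=54 ≥ 53 — meets; (f) 56 ≥ 53 — meets.
  The applicant carries Stage III.1; the authority now bears the burden.
Stage III.2 (authority, a clear and cogent showing, weight is at least 79): (g) net 88−7=81 ≥ 79 — meets; (h) net 89−10=79 ≥ 79 — meets.
  The authority carries the last stage.
Every stage carried; the authority prevails on this issue.
Per-issue: Issue I → authority; Issue II → authority; Issue III → authority. The applicant must prevail on at least one issue; overall, the authority prevails.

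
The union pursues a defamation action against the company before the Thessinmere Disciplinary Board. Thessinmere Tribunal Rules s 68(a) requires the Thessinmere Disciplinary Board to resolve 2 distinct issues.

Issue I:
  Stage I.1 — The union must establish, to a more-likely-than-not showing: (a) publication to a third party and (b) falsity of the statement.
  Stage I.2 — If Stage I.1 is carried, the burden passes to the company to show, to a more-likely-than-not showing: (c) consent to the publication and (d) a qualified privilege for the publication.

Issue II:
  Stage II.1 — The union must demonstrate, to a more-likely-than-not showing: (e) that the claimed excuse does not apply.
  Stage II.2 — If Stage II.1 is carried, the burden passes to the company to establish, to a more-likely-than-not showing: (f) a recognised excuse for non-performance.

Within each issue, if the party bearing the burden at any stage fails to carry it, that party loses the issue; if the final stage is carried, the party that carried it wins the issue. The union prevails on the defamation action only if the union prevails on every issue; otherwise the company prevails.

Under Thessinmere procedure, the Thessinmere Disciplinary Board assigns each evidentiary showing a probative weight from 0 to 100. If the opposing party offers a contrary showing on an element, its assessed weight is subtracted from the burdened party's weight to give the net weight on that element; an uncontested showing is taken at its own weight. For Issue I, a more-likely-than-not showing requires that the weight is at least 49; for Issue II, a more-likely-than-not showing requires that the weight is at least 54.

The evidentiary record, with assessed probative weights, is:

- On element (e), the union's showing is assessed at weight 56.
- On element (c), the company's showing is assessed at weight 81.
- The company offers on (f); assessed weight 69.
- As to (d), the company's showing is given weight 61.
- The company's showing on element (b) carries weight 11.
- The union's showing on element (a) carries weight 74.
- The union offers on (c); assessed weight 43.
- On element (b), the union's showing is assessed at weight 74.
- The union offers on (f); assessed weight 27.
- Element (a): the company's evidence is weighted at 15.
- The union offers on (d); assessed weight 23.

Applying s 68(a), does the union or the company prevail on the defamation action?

— Issue I —
At Stage I.1 the union must meet a more-likely-than-not showing (weight is at least 49): on (a) the weight is 74 less the opposing 15 gives net 59, which does reach 49, so (a) meets the standard; on (b) the weight is 74 less the opposing 11 gives net 63, ≥ 49, so (b) meets the standard.
  Stage I.1 is satisfied; the onus moves to the company.
At Stage I.2 the company must meet a more-likely-than-not showing (weight is at least 49): on (c) the weight is 81 less the opposing 43 gives net 38, < 49, so (c) does not meet the standard; on (d) the weight is 61 less the opposing 23 gives net 38, which does not reach 49, so (d) does not meet the standard.
  Stage I.2 not carried; the company fails its burden.
The union prevails on this issue.
— Issue II —
Stage II.1 — burden on union; standard: a more-likely-than-not showing (weight is at least 54).
    (e): 56 ≥ 54 [met]
  The union carries Stage II.1; the company now bears the burden.
Stage II.2 — burden on company; standard: a more-likely-than-not showing (weight is at least 54).
    (f): 69 − 27 = 42 < 54 [not met]
  Not every element is met, so the company fails to carry Stage II.2.
The union prevails on this issue.
Per-issue: Issue I → union; Issue II → union. The union must prevail on every issue; overall, the union prevails.

union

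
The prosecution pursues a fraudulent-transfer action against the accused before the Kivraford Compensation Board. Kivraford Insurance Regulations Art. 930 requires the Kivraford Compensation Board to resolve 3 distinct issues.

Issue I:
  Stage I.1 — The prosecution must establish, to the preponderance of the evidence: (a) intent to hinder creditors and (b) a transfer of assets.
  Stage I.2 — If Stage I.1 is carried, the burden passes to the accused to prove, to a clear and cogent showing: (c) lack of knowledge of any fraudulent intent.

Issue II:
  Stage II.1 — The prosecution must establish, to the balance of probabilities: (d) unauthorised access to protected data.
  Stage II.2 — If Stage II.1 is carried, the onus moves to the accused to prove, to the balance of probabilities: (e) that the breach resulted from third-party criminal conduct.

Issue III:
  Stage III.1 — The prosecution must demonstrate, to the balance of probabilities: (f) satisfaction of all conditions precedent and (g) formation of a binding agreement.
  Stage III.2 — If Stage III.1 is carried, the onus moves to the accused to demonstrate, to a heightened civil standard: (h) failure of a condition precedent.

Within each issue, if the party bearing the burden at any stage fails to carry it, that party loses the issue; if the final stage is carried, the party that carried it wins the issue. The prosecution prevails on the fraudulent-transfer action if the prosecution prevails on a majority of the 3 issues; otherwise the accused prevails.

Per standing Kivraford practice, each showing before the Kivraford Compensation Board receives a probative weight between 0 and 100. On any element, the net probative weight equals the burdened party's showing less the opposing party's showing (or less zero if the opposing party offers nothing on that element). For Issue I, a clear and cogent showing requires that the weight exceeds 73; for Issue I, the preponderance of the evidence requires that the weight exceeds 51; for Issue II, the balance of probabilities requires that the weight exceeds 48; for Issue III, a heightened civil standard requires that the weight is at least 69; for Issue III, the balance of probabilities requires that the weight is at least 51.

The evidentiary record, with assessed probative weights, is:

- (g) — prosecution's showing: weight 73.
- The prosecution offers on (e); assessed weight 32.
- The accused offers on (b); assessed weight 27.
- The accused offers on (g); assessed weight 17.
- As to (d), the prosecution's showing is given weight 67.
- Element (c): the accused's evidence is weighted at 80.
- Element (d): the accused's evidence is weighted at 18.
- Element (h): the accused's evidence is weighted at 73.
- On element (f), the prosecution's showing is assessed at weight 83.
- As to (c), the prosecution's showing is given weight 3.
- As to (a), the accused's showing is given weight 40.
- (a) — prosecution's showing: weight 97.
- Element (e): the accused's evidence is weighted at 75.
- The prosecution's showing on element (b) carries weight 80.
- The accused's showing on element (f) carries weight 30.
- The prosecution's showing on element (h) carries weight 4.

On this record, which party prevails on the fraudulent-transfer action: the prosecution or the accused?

accused

— Issue I —
At Stage I.1 the prosecution must meet the preponderance of the evidence (weight exceeds 51): on (a) the weight is 97 less the opposing 40 gives net 57, which does exceed 51, so (a) meets the standard; on (b) the weight is 80 less the opposing 27 gives net 53, > 51, so (b) meets the standard.
  Stage I.1 is satisfied; the onus moves to the accused.
At Stage I.2 the accused must meet a clear and cogent showing (weight exceeds 73): on (c) the weight is 80 less the opposing 3 gives net 77, > 73, so (c) meets the standard.
  All elements met at the final stage.
All stages carried — the accused prevails on this issue.
— Issue II —
Stage II.1 — burden on prosecution; standard: the balance of probabilities (weight exceeds 48).
    (d): 67 − 18 = 49 > 48 [met]
  Stage II.1 carried; the burden shifts to the accused.
Stage II.2 — burden on accused; standard: the balance of probabilities (weight exceeds 48).
    (e): 75 − 32 = 43 ≤ 48 [not met]
  Stage II.2 not carried; the accused fails its burden.
So the prosecution prevails on this issue.
— Issue III —
At Stage III.1 the prosecution must meet the balance of probabilities (weight is at least 51): on (f) the weight is 83 less the opposing 30 gives net 53, ≥ 51, so (f) meets the standard; on (g) the weight is 73 less the opposing 17 gives net 56, which does reach 51, so (g) meets the standard.
  The prosecution carries Stage III.1; the accused now bears the burden.
At Stage III.2 the accused must meet a heightened civil standard (weight is at least 69): on (h) the weight is 73 less the opposing 4 gives net 69, ≥ 69, so (h) meets the standard.
  Stage III.2 carried; the final stage is satisfied.
With every stage satisfied, the accused prevails on this issue.
Per-issue: Issue I → accused; Issue II → prosecution; Issue III → accused. The prosecution must prevail on a majority of issues; overall, the accused prevails.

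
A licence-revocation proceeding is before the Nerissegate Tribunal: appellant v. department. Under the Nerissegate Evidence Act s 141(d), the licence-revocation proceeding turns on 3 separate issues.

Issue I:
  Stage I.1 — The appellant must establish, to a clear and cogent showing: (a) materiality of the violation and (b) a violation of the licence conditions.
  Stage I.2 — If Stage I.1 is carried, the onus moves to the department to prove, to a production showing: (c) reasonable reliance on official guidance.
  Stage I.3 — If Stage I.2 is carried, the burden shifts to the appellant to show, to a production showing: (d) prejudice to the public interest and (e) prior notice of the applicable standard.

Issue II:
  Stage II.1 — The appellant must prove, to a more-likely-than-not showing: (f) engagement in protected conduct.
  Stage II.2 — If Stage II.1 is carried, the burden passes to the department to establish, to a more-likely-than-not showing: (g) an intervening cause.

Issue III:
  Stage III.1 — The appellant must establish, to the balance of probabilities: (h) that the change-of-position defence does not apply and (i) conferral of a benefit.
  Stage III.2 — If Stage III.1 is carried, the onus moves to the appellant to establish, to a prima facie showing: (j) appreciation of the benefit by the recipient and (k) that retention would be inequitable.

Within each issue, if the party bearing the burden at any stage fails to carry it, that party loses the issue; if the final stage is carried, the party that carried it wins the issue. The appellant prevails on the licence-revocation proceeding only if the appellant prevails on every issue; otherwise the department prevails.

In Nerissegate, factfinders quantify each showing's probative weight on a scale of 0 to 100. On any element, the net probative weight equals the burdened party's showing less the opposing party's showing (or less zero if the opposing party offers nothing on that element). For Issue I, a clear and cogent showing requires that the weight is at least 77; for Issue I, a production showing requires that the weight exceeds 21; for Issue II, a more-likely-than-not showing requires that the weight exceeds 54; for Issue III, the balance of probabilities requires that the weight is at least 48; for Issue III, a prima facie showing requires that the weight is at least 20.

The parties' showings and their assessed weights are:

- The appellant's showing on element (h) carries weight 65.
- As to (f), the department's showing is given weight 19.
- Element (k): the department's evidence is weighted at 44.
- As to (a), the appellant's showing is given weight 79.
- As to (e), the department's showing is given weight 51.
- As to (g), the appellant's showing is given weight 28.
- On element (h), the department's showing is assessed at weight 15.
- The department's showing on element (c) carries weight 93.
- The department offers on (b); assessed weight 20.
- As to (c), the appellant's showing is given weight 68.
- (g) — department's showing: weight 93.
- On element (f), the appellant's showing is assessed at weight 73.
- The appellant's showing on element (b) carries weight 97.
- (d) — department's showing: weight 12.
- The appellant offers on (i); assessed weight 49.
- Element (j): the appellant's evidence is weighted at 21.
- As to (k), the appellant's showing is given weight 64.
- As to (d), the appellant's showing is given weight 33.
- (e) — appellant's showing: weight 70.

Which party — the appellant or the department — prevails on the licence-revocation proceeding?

department

— Issue I —
Stage I.1 (appellant, a clear and cogent showing, weight is at least 77): (a) 79 ≥ 77 — meets; (b) net 97−20=77 ≥ 77 — meets.
  Stage I.1 carried; the burden shifts to the department.
Stage I.2 (department, a production showing, weight exceeds 21): (c) net 93−68=25 > 21 — meets.
  Stage I.2 carried; the burden shifts to the appellant.
Stage I.3 (appellant, a production showing, weight exceeds 21): (d) net 33−12=21 ≤ 21 — fails; (e) net 70−51=19 ≤ 21 — fails.
  Stage I.3 not carried; the appellant fails its burden.
The department prevails on this issue.
— Issue II —
Stage II.1 — burden on appellant; standard: a more-likely-than-not showing (weight exceeds 54).
    (f): 73 − 19 = 54 ≤ 54 [not met]
  The appellant does not carry Stage II.1.
The analysis ends at Stage II.1; the department prevails on this issue.
— Issue III —
At Stage III.1 the appellant must meet the balance of probabilities (weight is at least 48): on (h) the weight is 65 less the opposing 15 gives net 50, which does reach 48, so (h) meets the standard; on (i) the weight is 49, ≥ 48, so (i) meets the standard.
  Stage III.1 carried; the burden remains with the appellant.
At Stage III.2 the appellant must meet a prima facie showing (weight is at least 20): on (j) the weight is 21, ≥ 20, so (j) meets the standard; on (k) the weight is 64 less the opposing 44 gives net 20, ≥ 20, so (k) meets the standard.
  Stage III.2 carried; the final stage is satisfied.
Every stage carried; the appellant prevails on this issue.
Per-issue: Issue I → department; Issue II → department; Issue III → appellant. The appellant must prevail on every issue; overall, the department prevails.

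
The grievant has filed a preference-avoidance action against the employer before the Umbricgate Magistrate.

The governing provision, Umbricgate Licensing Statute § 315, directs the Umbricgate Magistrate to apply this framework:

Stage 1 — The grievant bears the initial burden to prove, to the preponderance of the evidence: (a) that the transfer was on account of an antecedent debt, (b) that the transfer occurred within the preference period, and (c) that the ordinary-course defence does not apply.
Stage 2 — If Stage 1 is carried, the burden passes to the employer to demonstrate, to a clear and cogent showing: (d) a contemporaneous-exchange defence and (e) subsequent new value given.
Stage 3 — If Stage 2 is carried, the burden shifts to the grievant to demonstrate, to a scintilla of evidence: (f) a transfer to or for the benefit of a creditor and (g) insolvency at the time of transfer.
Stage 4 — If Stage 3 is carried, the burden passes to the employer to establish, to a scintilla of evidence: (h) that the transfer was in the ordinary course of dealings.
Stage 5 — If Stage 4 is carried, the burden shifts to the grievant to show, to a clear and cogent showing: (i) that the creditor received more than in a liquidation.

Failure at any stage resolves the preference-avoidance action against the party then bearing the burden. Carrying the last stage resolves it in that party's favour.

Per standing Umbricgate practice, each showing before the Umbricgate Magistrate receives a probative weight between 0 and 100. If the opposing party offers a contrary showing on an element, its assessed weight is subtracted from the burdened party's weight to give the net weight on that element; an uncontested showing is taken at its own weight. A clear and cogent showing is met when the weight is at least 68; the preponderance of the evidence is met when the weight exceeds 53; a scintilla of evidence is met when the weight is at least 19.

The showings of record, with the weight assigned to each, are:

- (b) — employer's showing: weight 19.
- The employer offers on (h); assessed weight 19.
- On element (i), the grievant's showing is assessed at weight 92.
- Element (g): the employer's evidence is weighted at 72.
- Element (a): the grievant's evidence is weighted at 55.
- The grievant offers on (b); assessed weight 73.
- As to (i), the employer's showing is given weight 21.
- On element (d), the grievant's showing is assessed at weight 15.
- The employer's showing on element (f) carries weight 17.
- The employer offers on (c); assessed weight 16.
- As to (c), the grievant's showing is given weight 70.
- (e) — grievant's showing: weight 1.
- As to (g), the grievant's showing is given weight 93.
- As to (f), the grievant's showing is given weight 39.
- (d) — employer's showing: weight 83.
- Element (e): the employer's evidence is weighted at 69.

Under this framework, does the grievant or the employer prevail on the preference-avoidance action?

Stage 1 (grievant, the preponderance of the evidence, weight exceeds 53): (a) 55 > 53 — meets; (b) net 73−19=54 > 53 — meets; (c) net 70−16=54 > 53 — meets.
  The grievant carries Stage 1; the employer now bears the burden.
Stage 2 (employer, a clear and cogent showing, weight is at least 68): (d) net 83−15=68 ≥ 68 — meets; (e) net 69−1=68 ≥ 68 — meets.
  Stage 2 is satisfied; the onus moves to the grievant.
Stage 3 (grievant, a scintilla of evidence, weight is at least 19): (f) net 39−17=22 ≥ 19 — meets; (g) net 93−72=21 ≥ 19 — meets.
  Stage 3 is satisfied; the onus moves to the employer.
Stage 4 (employer, a scintilla of evidence, weight is at least 19): (h) 19 ≥ 19 — meets.
  Stage 4 carried; the burden shifts to the grievant.
Stage 5 (grievant, a clear and cogent showing, weight is at least 68): (i) net 92−21=71 ≥ 68 — meets.
  The grievant carries the last stage.
All stages carried — the grievant prevails.

grievant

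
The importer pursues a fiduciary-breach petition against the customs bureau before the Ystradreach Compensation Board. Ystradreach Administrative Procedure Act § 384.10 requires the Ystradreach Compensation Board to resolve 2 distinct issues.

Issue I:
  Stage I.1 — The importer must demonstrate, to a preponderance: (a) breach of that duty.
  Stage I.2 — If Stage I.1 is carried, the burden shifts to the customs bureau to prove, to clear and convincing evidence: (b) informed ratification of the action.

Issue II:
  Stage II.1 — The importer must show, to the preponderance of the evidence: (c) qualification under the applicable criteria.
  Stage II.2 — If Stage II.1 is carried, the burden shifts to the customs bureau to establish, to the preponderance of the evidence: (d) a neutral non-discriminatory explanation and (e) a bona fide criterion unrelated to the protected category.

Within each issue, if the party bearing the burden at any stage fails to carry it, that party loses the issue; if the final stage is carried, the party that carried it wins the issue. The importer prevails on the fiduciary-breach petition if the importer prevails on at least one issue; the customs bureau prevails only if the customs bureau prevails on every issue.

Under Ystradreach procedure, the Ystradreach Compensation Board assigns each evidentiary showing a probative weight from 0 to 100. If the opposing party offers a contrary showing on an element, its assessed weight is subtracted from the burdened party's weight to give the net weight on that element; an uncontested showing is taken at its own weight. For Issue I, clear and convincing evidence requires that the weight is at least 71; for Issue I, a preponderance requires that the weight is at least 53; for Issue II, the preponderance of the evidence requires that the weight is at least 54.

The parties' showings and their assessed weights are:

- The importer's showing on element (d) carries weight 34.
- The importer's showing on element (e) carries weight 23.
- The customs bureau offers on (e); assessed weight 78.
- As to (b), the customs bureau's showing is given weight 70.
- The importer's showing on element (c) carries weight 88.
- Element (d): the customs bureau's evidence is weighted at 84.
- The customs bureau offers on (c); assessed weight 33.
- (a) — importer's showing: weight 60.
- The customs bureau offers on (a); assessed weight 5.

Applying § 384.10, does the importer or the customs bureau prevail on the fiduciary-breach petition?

importer

— Issue I —
Stage I.1 (importer, a preponderance, weight is at least 53): (a) net 60−5=55 ≥ 53 — meets.
  The importer carries Stage I.1; the customs bureau now bears the burden.
Stage I.2 (customs bureau, clear and convincing evidence, weight is at least 71): (b) 70 < 71 — fails.
  Stage I.2 not carried; the customs bureau fails its burden.
The importer prevails on this issue.
— Issue II —
Stage II.1 (importer, the preponderance of the evidence, weight is at least 54): (c) net 88−33=55 ≥ 54 — meets.
  The importer carries Stage II.1; the customs bureau now bears the burden.
Stage II.2 (customs bureau, the preponderance of the evidence, weight is at least 54): (d) net 84−34=50 < 54 — fails; (e) net 78−23=55 ≥ 54 — meets.
  Stage II.2 not carried; the customs bureau fails its burden.
The importer prevails on this issue.
Per-issue: Issue I → importer; Issue II → importer. The importer must prevail on at least one issue; overall, the importer prevails.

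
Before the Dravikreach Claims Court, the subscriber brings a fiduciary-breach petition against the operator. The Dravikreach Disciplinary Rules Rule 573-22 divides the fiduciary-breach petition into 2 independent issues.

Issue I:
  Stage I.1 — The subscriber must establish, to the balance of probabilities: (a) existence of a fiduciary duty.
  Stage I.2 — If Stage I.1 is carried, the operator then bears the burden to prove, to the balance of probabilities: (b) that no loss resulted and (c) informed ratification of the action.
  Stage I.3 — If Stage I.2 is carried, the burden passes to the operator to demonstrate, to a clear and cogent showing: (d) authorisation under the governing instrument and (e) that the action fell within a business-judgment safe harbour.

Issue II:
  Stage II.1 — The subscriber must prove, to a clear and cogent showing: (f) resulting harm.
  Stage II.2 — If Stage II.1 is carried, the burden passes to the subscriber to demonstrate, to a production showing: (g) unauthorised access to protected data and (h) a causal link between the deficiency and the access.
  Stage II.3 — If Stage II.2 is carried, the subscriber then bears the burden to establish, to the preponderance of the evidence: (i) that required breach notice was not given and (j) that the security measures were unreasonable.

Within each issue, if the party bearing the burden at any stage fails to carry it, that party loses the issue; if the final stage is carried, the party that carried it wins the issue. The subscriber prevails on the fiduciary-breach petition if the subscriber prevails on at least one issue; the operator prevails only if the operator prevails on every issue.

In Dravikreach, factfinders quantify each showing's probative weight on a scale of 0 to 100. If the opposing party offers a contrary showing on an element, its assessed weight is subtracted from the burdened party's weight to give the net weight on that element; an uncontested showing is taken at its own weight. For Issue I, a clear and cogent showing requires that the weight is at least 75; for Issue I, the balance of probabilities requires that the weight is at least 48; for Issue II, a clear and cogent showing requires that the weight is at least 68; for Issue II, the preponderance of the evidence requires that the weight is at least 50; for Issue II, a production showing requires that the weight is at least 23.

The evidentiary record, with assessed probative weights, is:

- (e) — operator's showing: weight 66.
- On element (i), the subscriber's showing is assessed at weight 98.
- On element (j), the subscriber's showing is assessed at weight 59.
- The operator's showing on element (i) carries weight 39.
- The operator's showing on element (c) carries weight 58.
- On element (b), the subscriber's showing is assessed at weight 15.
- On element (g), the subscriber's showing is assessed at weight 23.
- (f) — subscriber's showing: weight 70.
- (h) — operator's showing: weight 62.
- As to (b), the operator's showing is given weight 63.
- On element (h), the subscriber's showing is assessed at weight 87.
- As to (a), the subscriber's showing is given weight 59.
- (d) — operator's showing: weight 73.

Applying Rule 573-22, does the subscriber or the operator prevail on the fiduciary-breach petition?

subscriber

— Issue I —
Stage I.1 (subscriber, the balance of probabilities, weight is at least 48): (a) 59 ≥ 48 — meets.
  The subscriber carries Stage I.1; the operator now bears the burden.
Stage I.2 (operator, the balance of probabilities, weight is at least 48): (b) net 63−15=48 ≥ 48 — meets; (c) 58 ≥ 48 — meets.
  Stage I.2 is satisfied; the operator continues to bear the burden.
Stage I.3 (operator, a clear and cogent showing, weight is at least 75): (d) 73 < 75 — fails; (e) 66 < 75 — fails.
  Not every element is met, so the operator fails to carry Stage I.3.
The subscriber prevails on this issue.
— Issue II —
Stage II.1 — burden on subscriber; standard: a clear and cogent showing (weight is at least 68).
    (f): 70 ≥ 68 [met]
  Stage II.1 carried; the burden remains with the subscriber.
Stage II.2 — burden on subscriber; standard: a production showing (weight is at least 23).
    (g): 23 ≥ 23 [met]
    (h): 87 − 62 = 25 ≥ 23 [met]
  Stage II.2 carried; the burden remains with the subscriber.
Stage II.3 — burden on subscriber; standard: the preponderance of the evidence (weight is at least 50).
    (i): 98 − 39 = 59 ≥ 50 [met]
    (j): 59 ≥ 50 [met]
  The subscriber carries the last stage.
With every stage satisfied, the subscriber prevails on this issue.
Per-issue: Issue I → subscriber; Issue II → subscriber. The subscriber must prevail on at least one issue; overall, the subscriber prevails.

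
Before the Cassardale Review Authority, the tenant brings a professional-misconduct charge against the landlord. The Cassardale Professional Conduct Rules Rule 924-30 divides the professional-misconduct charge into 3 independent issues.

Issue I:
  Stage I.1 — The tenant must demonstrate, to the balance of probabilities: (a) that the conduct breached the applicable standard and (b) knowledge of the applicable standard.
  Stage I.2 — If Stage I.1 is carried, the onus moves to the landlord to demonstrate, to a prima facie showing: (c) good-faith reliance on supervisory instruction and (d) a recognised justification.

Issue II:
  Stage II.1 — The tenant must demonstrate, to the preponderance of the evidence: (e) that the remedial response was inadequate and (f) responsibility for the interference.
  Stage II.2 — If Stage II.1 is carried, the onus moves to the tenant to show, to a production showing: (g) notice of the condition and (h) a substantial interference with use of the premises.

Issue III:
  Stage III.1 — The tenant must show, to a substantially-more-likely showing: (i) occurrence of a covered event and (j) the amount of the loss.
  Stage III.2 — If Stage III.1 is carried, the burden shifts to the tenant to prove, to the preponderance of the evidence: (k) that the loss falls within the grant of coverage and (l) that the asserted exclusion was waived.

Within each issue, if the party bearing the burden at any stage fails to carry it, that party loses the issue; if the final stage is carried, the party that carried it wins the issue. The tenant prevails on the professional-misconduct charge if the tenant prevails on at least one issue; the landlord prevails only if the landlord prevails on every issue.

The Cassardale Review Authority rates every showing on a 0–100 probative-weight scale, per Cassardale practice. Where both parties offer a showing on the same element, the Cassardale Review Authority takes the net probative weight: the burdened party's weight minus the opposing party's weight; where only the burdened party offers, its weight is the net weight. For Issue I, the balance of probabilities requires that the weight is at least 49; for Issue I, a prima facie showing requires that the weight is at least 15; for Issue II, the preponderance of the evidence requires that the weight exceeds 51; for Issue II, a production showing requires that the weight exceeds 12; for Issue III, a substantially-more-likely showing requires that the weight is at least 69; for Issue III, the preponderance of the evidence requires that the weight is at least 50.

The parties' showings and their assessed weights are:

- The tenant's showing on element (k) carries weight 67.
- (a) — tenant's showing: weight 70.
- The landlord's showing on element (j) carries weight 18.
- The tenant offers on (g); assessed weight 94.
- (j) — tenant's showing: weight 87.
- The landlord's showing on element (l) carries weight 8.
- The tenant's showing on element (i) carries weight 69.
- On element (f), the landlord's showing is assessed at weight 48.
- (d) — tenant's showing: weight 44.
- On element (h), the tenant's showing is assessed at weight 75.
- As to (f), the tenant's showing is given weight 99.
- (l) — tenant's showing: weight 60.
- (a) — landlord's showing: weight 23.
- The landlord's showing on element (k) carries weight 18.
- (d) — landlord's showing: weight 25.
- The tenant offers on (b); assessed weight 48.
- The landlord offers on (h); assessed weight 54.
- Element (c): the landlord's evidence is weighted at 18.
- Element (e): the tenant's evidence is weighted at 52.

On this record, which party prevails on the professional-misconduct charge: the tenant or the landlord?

— Issue I —
Stage I.1 — burden on tenant; standard: the balance of probabilities (weight is at least 49).
    (a): 70 − 23 = 47 < 49 [not met]
    (b): 48 < 49 [not met]
  Stage I.1 not carried; the tenant fails its burden.
The analysis ends at Stage I.1; the landlord prevails on this issue.
— Issue II —
Stage II.1 — burden on tenant; standard: the preponderance of the evidence (weight exceeds 51).
    (e): 52 > 51 [met]
    (f): 99 − 48 = 51 ≤ 51 [not met]
  Not every element is met, so the tenant fails to carry Stage II.1.
So the landlord prevails on this issue.
— Issue III —
Stage III.1 (tenant, a substantially-more-likely showing, weight is at least 69): (i) 69 ≥ 69 — meets; (j) net 87−18=69 ≥ 69 — meets.
  Stage III.1 is satisfied; the tenant continues to bear the burden.
Stage III.2 (tenant, the preponderance of the evidence, weight is at least 50): (k) net 67−18=49 < 50 — fails; (l) net 60−8=52 ≥ 50 — meets.
  Not every element is met, so the tenant fails to carry Stage III.2.
So the landlord prevails on this issue.
Per-issue: Issue I → landlord; Issue II → landlord; Issue III → landlord. The tenant must prevail on at least one issue; overall, the landlord prevails.

landlord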